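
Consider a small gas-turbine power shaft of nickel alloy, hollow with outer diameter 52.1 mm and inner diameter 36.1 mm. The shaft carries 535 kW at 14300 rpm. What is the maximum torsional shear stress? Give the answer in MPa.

ω = 2π·14300/60 = 1497 rad/s, so T = P/ω = 535×10³ / 1497 = 357.3 N·m.
J = π(d_o⁴ − d_i⁴)/32 = π(0.0521⁴ − 0.0361⁴)/32 = 5.566×10^-7 m⁴.
τ_max = T·r/J = 357.3 × 0.0261 / 5.566×10^-7 = 1.672×10^7 Pa.

16.7 MPa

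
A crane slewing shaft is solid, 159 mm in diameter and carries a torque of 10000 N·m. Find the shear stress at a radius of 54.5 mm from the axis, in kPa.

J = πd⁴/32 = π(0.159)⁴/32 = 6.275×10^-5 m⁴.
Shear stress varies linearly with radius: τ = T·r/J = 10000 × 0.0545 / 6.275×10^-5 = 8.686×10^6 Pa.

8690 kPa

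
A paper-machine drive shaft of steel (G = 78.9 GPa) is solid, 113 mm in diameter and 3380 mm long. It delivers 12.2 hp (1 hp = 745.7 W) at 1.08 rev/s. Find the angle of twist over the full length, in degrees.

ω = 2π·1.08 = 6.786 rad/s, so T = P/ω = 12.2×745.7 / 6.786 = 1341 N·m.
J = πd⁴/32 = π(0.113)⁴/32 = 1.601×10^-5 m⁴.
θ = T·L/(G·J) = 1341 × 3.38 / (78.9×10⁹ × 1.601×10^-5) = 3.588×10^-3 rad.

0.206°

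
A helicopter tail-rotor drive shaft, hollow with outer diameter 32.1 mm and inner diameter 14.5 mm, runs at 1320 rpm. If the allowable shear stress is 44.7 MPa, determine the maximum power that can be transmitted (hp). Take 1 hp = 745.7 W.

51.6 hp

J = π(d_o⁴ − d_i⁴)/32 = π(0.0321⁴ − 0.0145⁴)/32 = 9.990×10^-8 m⁴.
T_max = τ_allow·J/r = 4.47×10^7 × 9.990×10^-8 / 0.0161 = 278.2 N·m.
ω = 2π·1320/60 = 138.2 rad/s, so P_max = T_max·ω = 3.846×10^4 W.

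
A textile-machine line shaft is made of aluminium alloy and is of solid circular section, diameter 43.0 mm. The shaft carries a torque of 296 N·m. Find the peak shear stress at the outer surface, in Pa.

1.90e7 Pa

J = πd⁴/32 = π(0.0430)⁴/32 = 3.356×10^-7 m⁴.
τ_max = T·r/J = 296.0 × 0.0215 / 3.356×10^-7 = 1.896×10^7 Pa.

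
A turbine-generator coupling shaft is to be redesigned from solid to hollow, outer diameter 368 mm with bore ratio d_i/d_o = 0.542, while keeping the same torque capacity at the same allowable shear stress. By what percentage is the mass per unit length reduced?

25.0 %

Equal τ_max and T ⇒ the solid shaft needs d_s³ = d_o³(1−k⁴), so d_s = 368·(1−0.542⁴)^(1/3) = 357.1 mm.
Area ratio A_h/A_s = d_o²(1−k²)/d_s² = (1−k²)/(1−k⁴)^(2/3) = 0.7500.
Mass saving = 1 − 0.7500 = 25.0 %.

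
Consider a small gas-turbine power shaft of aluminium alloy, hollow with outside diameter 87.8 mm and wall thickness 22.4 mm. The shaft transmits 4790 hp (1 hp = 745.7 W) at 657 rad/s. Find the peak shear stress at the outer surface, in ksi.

6.30 ksi

ω = 657 rad/s, so T = P/ω = 4790×745.7 / 657.0 = 5437 N·m.
J = π(d_o⁴ − d_i⁴)/32 = π(0.0878⁴ − 0.0430⁴)/32 = 5.499×10^-6 m⁴.
τ_max = T·r/J = 5437 × 0.0439 / 5.499×10^-6 = 4.341×10^7 Pa.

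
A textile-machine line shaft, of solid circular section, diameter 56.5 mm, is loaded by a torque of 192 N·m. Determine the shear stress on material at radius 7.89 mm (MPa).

1.51 MPa

J = πd⁴/32 = π(0.0565)⁴/32 = 1.000×10^-6 m⁴.
Shear stress varies linearly with radius: τ = T·r/J = 192.0 × 0.00789 / 1.000×10^-6 = 1.514×10^6 Pa.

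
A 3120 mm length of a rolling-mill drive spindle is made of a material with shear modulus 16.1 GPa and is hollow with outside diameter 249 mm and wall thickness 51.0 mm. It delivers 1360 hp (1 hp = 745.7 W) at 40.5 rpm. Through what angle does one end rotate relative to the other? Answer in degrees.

ω = 2π·40.5/60 = 4.241 rad/s, so T = P/ω = 1360×745.7 / 4.241 = 239100 N·m.
J = π(d_o⁴ − d_i⁴)/32 = π(0.249⁴ − 0.147⁴)/32 = 3.316×10^-4 m⁴.
θ = T·L/(G·J) = 239100 × 3.12 / (16.1×10⁹ × 3.316×10^-4) = 0.1398 rad.

8.01°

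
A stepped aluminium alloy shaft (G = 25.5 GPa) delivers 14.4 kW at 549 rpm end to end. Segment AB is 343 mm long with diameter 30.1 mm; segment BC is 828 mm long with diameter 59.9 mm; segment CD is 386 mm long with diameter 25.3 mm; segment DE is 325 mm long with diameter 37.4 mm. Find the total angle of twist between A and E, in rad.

ω = 2π·549/60 = 57.49 rad/s, so T = P/ω = 14.4×10³ / 57.49 = 250.5 N·m.
J_AB = π(0.0301)⁴/32 = 8.06×10^-8 m⁴; J_BC = π(0.0599)⁴/32 = 1.26×10^-6 m⁴; J_CD = π(0.0253)⁴/32 = 4.02×10^-8 m⁴; J_DE = π(0.0374)⁴/32 = 1.92×10^-7 m⁴.
θ = (T/G)·Σ L_i/J_i = (250.5/25.5×10⁹)·(0.343/8.06×10^-8 + 0.828/1.26×10^-6 + 0.386/4.02×10^-8 + 0.325/1.92×10^-7) = 0.1591 rad.

0.159 rad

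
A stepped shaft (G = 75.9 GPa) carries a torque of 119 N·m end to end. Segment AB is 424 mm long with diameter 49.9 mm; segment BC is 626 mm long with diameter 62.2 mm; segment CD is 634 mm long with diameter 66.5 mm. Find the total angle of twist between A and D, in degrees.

J_AB = π(0.0499)⁴/32 = 6.09×10^-7 m⁴; J_BC = π(0.0622)⁴/32 = 1.47×10^-6 m⁴; J_CD = π(0.0665)⁴/32 = 1.92×10^-6 m⁴.
θ = (T/G)·Σ L_i/J_i = (119.0/75.9×10⁹)·(0.424/6.09×10^-7 + 0.626/1.47×10^-6 + 0.634/1.92×10^-6) = 2.278×10^-3 rad.

0.131°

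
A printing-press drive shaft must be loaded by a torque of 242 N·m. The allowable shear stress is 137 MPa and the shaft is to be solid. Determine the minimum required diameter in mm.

For a solid shaft τ_max = 16T/(πd³), so d = (16T/(π τ_allow))^(1/3) = (16·242.0/(π·1.37×10^8))^(1/3) = 0.02080 m.

20.8 mm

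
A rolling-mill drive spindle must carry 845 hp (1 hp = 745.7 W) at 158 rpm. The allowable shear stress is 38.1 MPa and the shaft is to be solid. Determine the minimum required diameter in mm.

ω = 2π·158/60 = 16.55 rad/s, so T = P/ω = 845×745.7 / 16.55 = 38080 N·m.
For a solid shaft τ_max = 16T/(πd³), so d = (16T/(π τ_allow))^(1/3) = (16·38080/(π·3.81×10^7))^(1/3) = 0.1720 m.

172 mm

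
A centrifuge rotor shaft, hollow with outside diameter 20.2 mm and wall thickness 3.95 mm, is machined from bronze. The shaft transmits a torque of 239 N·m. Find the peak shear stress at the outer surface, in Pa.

1.71e8 Pa

J = π(d_o⁴ − d_i⁴)/32 = π(0.0202⁴ − 0.0123⁴)/32 = 1.410×10^-8 m⁴.
τ_max = T·r/J = 239.0 × 0.0101 / 1.410×10^-8 = 1.712×10^8 Pa.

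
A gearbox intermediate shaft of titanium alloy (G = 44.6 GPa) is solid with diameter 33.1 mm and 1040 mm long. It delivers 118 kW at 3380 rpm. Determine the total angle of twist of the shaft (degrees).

ω = 2π·3380/60 = 354.0 rad/s, so T = P/ω = 118×10³ / 354.0 = 333.4 N·m.
J = πd⁴/32 = π(0.0331)⁴/32 = 1.178×10^-7 m⁴.
θ = T·L/(G·J) = 333.4 × 1.04 / (44.6×10⁹ × 1.178×10^-7) = 0.06597 rad.

3.78°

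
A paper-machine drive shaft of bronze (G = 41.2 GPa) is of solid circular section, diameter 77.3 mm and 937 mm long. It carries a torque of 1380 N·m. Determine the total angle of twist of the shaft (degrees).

0.513°

J = πd⁴/32 = π(0.0773)⁴/32 = 3.505×10^-6 m⁴.
θ = T·L/(G·J) = 1380 × 0.937 / (41.2×10⁹ × 3.505×10^-6) = 8.954×10^-3 rad.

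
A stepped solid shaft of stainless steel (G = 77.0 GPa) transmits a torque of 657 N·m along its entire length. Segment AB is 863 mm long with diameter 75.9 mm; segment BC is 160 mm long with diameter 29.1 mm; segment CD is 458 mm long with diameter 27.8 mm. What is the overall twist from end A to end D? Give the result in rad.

J_AB = π(0.0759)⁴/32 = 3.26×10^-6 m⁴; J_BC = π(0.0291)⁴/32 = 7.04×10^-8 m⁴; J_CD = π(0.0278)⁴/32 = 5.86×10^-8 m⁴.
θ = (T/G)·Σ L_i/J_i = (657.0/77.0×10⁹)·(0.863/3.26×10^-6 + 0.160/7.04×10^-8 + 0.458/5.86×10^-8) = 0.08830 rad.

0.0883 rad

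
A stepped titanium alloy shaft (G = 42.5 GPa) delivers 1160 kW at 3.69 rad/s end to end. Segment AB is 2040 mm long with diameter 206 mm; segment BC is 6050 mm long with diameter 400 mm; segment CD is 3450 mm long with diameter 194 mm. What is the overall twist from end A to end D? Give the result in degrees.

16.4°

ω = 3.69 rad/s, so T = P/ω = 1160×10³ / 3.690 = 314400 N·m.
J_AB = π(0.206)⁴/32 = 1.77×10^-4 m⁴; J_BC = π(0.400)⁴/32 = 2.51×10^-3 m⁴; J_CD = π(0.194)⁴/32 = 1.39×10^-4 m⁴.
θ = (T/G)·Σ L_i/J_i = (314400/42.5×10⁹)·(2.04/1.77×10^-4 + 6.05/2.51×10^-3 + 3.45/1.39×10^-4) = 0.2867 rad.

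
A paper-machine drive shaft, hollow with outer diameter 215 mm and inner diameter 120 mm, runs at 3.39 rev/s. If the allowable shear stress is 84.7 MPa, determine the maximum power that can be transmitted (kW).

J = π(d_o⁴ − d_i⁴)/32 = π(0.215⁴ − 0.120⁴)/32 = 1.894×10^-4 m⁴.
T_max = τ_allow·J/r = 8.47×10^7 × 1.894×10^-4 / 0.107 = 149200 N·m.
ω = 2π·3.39 = 21.30 rad/s, so P_max = T_max·ω = 3.179×10^6 W.

3180 kW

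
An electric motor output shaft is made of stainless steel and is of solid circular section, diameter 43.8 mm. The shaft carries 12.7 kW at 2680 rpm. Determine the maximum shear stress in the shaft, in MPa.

2.74 MPa

ω = 2π·2680/60 = 280.6 rad/s, so T = P/ω = 12.7×10³ / 280.6 = 45.25 N·m.
J = πd⁴/32 = π(0.0438)⁴/32 = 3.613×10^-7 m⁴.
τ_max = T·r/J = 45.25 × 0.0219 / 3.613×10^-7 = 2.743×10^6 Pa.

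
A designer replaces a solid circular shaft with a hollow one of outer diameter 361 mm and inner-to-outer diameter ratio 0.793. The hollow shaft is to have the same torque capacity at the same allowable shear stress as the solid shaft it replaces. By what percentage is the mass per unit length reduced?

Equal τ_max and T ⇒ the solid shaft needs d_s³ = d_o³(1−k⁴), so d_s = 361·(1−0.793⁴)^(1/3) = 305.2 mm.
Area ratio A_h/A_s = d_o²(1−k²)/d_s² = (1−k²)/(1−k⁴)^(2/3) = 0.5191.
Mass saving = 1 − 0.5191 = 48.1 %.

48.1 %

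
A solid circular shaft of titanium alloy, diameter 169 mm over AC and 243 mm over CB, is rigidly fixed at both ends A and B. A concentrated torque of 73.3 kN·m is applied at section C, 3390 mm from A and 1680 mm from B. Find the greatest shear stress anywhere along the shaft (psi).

Compatibility: T_A·a/J_AC = T_B·b/J_CB with T_A + T_B = T₀.
J_AC = 8.01×10^-5 m⁴, J_CB = 3.42×10^-4 m⁴, so T_A = T₀·(J_AC/a)/((J_AC/a)+(J_CB/b)) = 7615 N·m, T_B = 65680 N·m.
τ in each portion: τ_AC = 8.04×10^6 Pa, τ_CB = 2.33×10^7 Pa; maximum is in CB.
τ_max = T_CB·r/J = 65680·0.121/3.42×10^-4 = 2.331×10^7 Pa.

3380 psi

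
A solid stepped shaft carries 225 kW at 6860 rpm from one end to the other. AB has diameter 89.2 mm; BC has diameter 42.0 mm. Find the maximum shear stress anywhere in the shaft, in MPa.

21.5 MPa

ω = 2π·6860/60 = 718.4 rad/s, so T = P/ω = 225×10³ / 718.4 = 313.2 N·m.
Under the same torque, τ_max = 16T/(πd³) is largest where d is smallest — segment BC (d = 42.0 mm).
τ_max = 16·313.2/(π·(0.0420)³) = 2.153×10^7 Pa.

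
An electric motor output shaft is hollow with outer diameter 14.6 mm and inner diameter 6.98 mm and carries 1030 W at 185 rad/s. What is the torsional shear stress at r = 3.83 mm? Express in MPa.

ω = 185 rad/s, so T = P/ω = 1030 / 185.0 = 5.568 N·m.
J = π(d_o⁴ − d_i⁴)/32 = π(0.0146⁴ − 0.00698⁴)/32 = 4.228×10^-9 m⁴.
Shear stress varies linearly with radius: τ = T·r/J = 5.568 × 0.00383 / 4.228×10^-9 = 5.044×10^6 Pa.

5.04 MPa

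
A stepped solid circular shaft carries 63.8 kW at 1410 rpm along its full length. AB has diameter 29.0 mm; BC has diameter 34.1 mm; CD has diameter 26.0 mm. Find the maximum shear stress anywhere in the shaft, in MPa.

ω = 2π·1410/60 = 147.7 rad/s, so T = P/ω = 63.8×10³ / 147.7 = 432.1 N·m.
Under the same torque, τ_max = 16T/(πd³) is largest where d is smallest — segment CD (d = 26.0 mm).
τ_max = 16·432.1/(π·(0.0260)³) = 1.252×10^8 Pa.

125 MPa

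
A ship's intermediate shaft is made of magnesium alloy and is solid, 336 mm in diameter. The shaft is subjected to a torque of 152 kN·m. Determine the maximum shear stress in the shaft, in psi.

2960 psi

J = πd⁴/32 = π(0.336)⁴/32 = 1.251×10^-3 m⁴.
τ_max = T·r/J = 152000 × 0.168 / 1.251×10^-3 = 2.041×10^7 Pa.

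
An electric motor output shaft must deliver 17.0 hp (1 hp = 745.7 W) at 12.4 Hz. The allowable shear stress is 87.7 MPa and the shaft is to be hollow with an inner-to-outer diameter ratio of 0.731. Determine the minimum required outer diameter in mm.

ω = 2π·12.4 = 77.91 rad/s, so T = P/ω = 17.0×745.7 / 77.91 = 162.7 N·m.
For a hollow shaft with d_i/d_o = 0.731: τ_max = 16T/(π d_o³ (1−k⁴)), so d_o = [16T/(π τ_allow (1−k⁴))]^(1/3) = [16·162.7/(π·8.77×10^7·0.7145)]^(1/3) = 0.02365 m.

23.6 mm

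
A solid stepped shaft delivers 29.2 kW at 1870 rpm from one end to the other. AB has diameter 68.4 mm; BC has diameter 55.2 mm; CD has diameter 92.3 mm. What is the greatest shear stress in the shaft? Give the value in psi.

655 psi

ω = 2π·1870/60 = 195.8 rad/s, so T = P/ω = 29.2×10³ / 195.8 = 149.1 N·m.
Under the same torque, τ_max = 16T/(πd³) is largest where d is smallest — segment BC (d = 55.2 mm).
τ_max = 16·149.1/(π·(0.0552)³) = 4.515×10^6 Pa.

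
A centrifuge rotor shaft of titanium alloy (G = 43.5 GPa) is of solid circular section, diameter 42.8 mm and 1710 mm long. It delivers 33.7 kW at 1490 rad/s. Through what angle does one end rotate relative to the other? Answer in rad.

0.00270 rad

ω = 1490 rad/s, so T = P/ω = 33.7×10³ / 1490 = 22.62 N·m.
J = πd⁴/32 = π(0.0428)⁴/32 = 3.294×10^-7 m⁴.
θ = T·L/(G·J) = 22.62 × 1.71 / (43.5×10⁹ × 3.294×10^-7) = 2.699×10^-3 rad.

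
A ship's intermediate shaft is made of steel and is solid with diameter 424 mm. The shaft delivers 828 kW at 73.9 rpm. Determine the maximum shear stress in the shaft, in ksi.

ω = 2π·73.9/60 = 7.739 rad/s, so T = P/ω = 828×10³ / 7.739 = 107000 N·m.
J = πd⁴/32 = π(0.424)⁴/32 = 3.173×10^-3 m⁴.
τ_max = T·r/J = 107000 × 0.212 / 3.173×10^-3 = 7.149×10^6 Pa.

1.04 ksi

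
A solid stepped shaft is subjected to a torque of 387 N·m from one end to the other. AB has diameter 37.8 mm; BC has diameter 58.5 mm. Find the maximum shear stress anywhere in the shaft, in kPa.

Under the same torque, τ_max = 16T/(πd³) is largest where d is smallest — segment AB (d = 37.8 mm).
τ_max = 16·387.0/(π·(0.0378)³) = 3.649×10^7 Pa.

36500 kPa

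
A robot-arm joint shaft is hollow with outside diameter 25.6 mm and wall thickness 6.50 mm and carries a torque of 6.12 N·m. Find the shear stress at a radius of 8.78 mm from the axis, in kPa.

1350 kPa

J = π(d_o⁴ − d_i⁴)/32 = π(0.0256⁴ − 0.0126⁴)/32 = 3.969×10^-8 m⁴.
Shear stress varies linearly with radius: τ = T·r/J = 6.120 × 0.00878 / 3.969×10^-8 = 1.354×10^6 Pa.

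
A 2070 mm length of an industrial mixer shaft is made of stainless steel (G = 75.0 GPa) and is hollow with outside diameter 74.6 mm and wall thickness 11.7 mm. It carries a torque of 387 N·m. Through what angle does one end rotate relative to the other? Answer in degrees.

0.259°

J = π(d_o⁴ − d_i⁴)/32 = π(0.0746⁴ − 0.0512⁴)/32 = 2.366×10^-6 m⁴.
θ = T·L/(G·J) = 387.0 × 2.07 / (75.0×10⁹ × 2.366×10^-6) = 4.515×10^-3 rad.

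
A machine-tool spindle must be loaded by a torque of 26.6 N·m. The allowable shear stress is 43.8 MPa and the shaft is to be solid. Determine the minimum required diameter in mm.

14.6 mm

For a solid shaft τ_max = 16T/(πd³), so d = (16T/(π τ_allow))^(1/3) = (16·26.60/(π·4.38×10^7))^(1/3) = 0.01457 m.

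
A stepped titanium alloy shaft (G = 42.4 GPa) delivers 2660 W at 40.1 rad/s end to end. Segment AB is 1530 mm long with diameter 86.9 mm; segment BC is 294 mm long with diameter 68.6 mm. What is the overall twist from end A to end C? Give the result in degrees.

ω = 40.1 rad/s, so T = P/ω = 2660 / 40.10 = 66.33 N·m.
J_AB = π(0.0869)⁴/32 = 5.60×10^-6 m⁴; J_BC = π(0.0686)⁴/32 = 2.17×10^-6 m⁴.
θ = (T/G)·Σ L_i/J_i = (66.33/42.4×10⁹)·(1.53/5.60×10^-6 + 0.294/2.17×10^-6) = 6.391×10^-4 rad.

0.0366°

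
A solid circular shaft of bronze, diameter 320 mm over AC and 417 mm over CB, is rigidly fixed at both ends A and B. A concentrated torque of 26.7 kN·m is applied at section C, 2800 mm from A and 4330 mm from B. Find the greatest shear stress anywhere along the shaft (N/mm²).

1.45 N/mm²

Compatibility: T_A·a/J_AC = T_B·b/J_CB with T_A + T_B = T₀.
J_AC = 1.03×10^-3 m⁴, J_CB = 2.97×10^-3 m⁴, so T_A = T₀·(J_AC/a)/((J_AC/a)+(J_CB/b)) = 9320 N·m, T_B = 17380 N·m.
τ in each portion: τ_AC = 1.45×10^6 Pa, τ_CB = 1.22×10^6 Pa; maximum is in AC.
τ_max = T_AC·r/J = 9320·0.160/1.03×10^-3 = 1.449×10^6 Pa.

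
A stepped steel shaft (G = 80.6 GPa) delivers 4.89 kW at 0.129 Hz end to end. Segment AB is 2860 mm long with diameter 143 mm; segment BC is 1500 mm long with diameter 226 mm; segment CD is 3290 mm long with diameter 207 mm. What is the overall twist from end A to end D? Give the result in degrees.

0.402°

ω = 2π·0.129 = 0.8105 rad/s, so T = P/ω = 4.89×10³ / 0.8105 = 6033 N·m.
J_AB = π(0.143)⁴/32 = 4.11×10^-5 m⁴; J_BC = π(0.226)⁴/32 = 2.56×10^-4 m⁴; J_CD = π(0.207)⁴/32 = 1.80×10^-4 m⁴.
θ = (T/G)·Σ L_i/J_i = (6033/80.6×10⁹)·(2.86/4.11×10^-5 + 1.50/2.56×10^-4 + 3.29/1.80×10^-4) = 7.019×10^-3 rad.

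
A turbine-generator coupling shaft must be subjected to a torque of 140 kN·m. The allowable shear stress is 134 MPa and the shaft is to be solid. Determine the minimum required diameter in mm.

175 mm

For a solid shaft τ_max = 16T/(πd³), so d = (16T/(π τ_allow))^(1/3) = (16·140000/(π·1.34×10^8))^(1/3) = 0.1746 m.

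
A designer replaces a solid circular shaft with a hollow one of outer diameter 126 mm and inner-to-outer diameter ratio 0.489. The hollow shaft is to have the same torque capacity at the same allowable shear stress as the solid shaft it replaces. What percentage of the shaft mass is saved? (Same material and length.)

20.9 %

Equal τ_max and T ⇒ the solid shaft needs d_s³ = d_o³(1−k⁴), so d_s = 126·(1−0.489⁴)^(1/3) = 123.6 mm.
Area ratio A_h/A_s = d_o²(1−k²)/d_s² = (1−k²)/(1−k⁴)^(2/3) = 0.7913.
Mass saving = 1 − 0.7913 = 20.9 %.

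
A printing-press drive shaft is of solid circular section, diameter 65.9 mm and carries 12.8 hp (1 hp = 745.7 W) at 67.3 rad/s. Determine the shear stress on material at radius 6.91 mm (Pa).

529000 Pa

ω = 67.3 rad/s, so T = P/ω = 12.8×745.7 / 67.30 = 141.8 N·m.
J = πd⁴/32 = π(0.0659)⁴/32 = 1.852×10^-6 m⁴.
Shear stress varies linearly with radius: τ = T·r/J = 141.8 × 0.00691 / 1.852×10^-6 = 5.293×10^5 Pa.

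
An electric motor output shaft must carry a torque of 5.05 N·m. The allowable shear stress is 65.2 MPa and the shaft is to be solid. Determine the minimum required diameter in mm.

For a solid shaft τ_max = 16T/(πd³), so d = (16T/(π τ_allow))^(1/3) = (16·5.050/(π·6.52×10^7))^(1/3) = 0.007334 m.

7.33 mm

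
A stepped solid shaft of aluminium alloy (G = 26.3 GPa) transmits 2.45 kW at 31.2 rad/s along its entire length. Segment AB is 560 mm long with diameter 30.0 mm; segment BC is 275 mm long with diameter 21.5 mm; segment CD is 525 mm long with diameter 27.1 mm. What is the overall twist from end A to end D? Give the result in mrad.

ω = 31.2 rad/s, so T = P/ω = 2.45×10³ / 31.20 = 78.53 N·m.
J_AB = π(0.0300)⁴/32 = 7.95×10^-8 m⁴; J_BC = π(0.0215)⁴/32 = 2.10×10^-8 m⁴; J_CD = π(0.0271)⁴/32 = 5.30×10^-8 m⁴.
θ = (T/G)·Σ L_i/J_i = (78.53/26.3×10⁹)·(0.560/7.95×10^-8 + 0.275/2.10×10^-8 + 0.525/5.30×10^-8) = 0.08977 rad.

89.8 mrad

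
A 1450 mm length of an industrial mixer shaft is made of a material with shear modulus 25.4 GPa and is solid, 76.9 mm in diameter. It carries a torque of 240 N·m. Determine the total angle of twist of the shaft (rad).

0.00399 rad

J = πd⁴/32 = π(0.0769)⁴/32 = 3.433×10^-6 m⁴.
θ = T·L/(G·J) = 240.0 × 1.45 / (25.4×10⁹ × 3.433×10^-6) = 3.991×10^-3 rad.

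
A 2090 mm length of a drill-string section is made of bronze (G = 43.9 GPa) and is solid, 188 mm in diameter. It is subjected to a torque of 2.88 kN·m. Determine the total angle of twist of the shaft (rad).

J = πd⁴/32 = π(0.188)⁴/32 = 1.226×10^-4 m⁴.
θ = T·L/(G·J) = 2880 × 2.09 / (43.9×10⁹ × 1.226×10^-4) = 1.118×10^-3 rad.

0.00112 rad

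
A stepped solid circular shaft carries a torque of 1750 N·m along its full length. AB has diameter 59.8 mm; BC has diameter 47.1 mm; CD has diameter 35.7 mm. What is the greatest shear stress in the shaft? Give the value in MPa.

Under the same torque, τ_max = 16T/(πd³) is largest where d is smallest — segment CD (d = 35.7 mm).
τ_max = 16·1750/(π·(0.0357)³) = 1.959×10^8 Pa.

196 MPa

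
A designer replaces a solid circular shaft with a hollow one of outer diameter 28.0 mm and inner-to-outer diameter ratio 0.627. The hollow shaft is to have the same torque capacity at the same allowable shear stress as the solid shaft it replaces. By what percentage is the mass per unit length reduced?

Equal τ_max and T ⇒ the solid shaft needs d_s³ = d_o³(1−k⁴), so d_s = 28.0·(1−0.627⁴)^(1/3) = 26.48 mm.
Area ratio A_h/A_s = d_o²(1−k²)/d_s² = (1−k²)/(1−k⁴)^(2/3) = 0.6787.
Mass saving = 1 − 0.6787 = 32.1 %.

32.1 %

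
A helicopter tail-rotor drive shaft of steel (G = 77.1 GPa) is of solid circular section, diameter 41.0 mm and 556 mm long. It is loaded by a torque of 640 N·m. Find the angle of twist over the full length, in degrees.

0.953°

J = πd⁴/32 = π(0.0410)⁴/32 = 2.774×10^-7 m⁴.
θ = T·L/(G·J) = 640.0 × 0.556 / (77.1×10⁹ × 2.774×10^-7) = 0.01664 rad.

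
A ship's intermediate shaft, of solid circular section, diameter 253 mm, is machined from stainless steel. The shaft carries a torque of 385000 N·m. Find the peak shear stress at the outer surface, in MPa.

121 MPa

J = πd⁴/32 = π(0.253)⁴/32 = 4.022×10^-4 m⁴.
τ_max = T·r/J = 385000 × 0.127 / 4.022×10^-4 = 1.211×10^8 Pa.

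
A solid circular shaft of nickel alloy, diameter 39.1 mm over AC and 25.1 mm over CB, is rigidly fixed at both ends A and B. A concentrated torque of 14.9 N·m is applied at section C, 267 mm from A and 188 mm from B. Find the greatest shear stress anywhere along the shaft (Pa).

Compatibility: T_A·a/J_AC = T_B·b/J_CB with T_A + T_B = T₀.
J_AC = 2.29×10^-7 m⁴, J_CB = 3.90×10^-8 m⁴, so T_A = T₀·(J_AC/a)/((J_AC/a)+(J_CB/b)) = 12.00 N·m, T_B = 2.895 N·m.
τ in each portion: τ_AC = 1.02×10^6 Pa, τ_CB = 9.32×10^5 Pa; maximum is in AC.
τ_max = T_AC·r/J = 12.00·0.0196/2.29×10^-7 = 1.023×10^6 Pa.

1.02e6 Pa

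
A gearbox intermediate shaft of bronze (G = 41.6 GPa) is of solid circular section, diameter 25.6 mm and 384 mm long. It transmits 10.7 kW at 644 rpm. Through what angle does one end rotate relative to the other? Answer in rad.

0.0347 rad

ω = 2π·644/60 = 67.44 rad/s, so T = P/ω = 10.7×10³ / 67.44 = 158.7 N·m.
J = πd⁴/32 = π(0.0256)⁴/32 = 4.217×10^-8 m⁴.
θ = T·L/(G·J) = 158.7 × 0.384 / (41.6×10⁹ × 4.217×10^-8) = 0.03473 rad.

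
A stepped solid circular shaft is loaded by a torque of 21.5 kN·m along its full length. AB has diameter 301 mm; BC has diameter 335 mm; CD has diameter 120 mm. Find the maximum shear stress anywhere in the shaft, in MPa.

Under the same torque, τ_max = 16T/(πd³) is largest where d is smallest — segment CD (d = 120 mm).
τ_max = 16·21500/(π·(0.120)³) = 6.337×10^7 Pa.

63.4 MPa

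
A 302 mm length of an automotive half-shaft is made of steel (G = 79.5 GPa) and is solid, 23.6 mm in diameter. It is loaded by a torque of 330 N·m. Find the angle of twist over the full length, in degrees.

J = πd⁴/32 = π(0.0236)⁴/32 = 3.045×10^-8 m⁴.
θ = T·L/(G·J) = 330.0 × 0.302 / (79.5×10⁹ × 3.045×10^-8) = 0.04116 rad.

2.36°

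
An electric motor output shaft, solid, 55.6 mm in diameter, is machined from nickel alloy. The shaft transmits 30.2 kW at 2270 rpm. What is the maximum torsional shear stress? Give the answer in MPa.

3.76 MPa

ω = 2π·2270/60 = 237.7 rad/s, so T = P/ω = 30.2×10³ / 237.7 = 127.0 N·m.
J = πd⁴/32 = π(0.0556)⁴/32 = 9.382×10^-7 m⁴.
τ_max = T·r/J = 127.0 × 0.0278 / 9.382×10^-7 = 3.764×10^6 Pa.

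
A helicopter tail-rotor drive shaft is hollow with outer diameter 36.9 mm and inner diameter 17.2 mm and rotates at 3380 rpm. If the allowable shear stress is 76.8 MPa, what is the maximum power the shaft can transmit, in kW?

256 kW

J = π(d_o⁴ − d_i⁴)/32 = π(0.0369⁴ − 0.0172⁴)/32 = 1.734×10^-7 m⁴.
T_max = τ_allow·J/r = 7.68×10^7 × 1.734×10^-7 / 0.0184 = 721.9 N·m.
ω = 2π·3380/60 = 354.0 rad/s, so P_max = T_max·ω = 2.555×10^5 W.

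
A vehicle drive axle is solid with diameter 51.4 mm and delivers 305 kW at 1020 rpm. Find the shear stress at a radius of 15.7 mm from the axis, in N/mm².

65.4 N/mm²

ω = 2π·1020/60 = 106.8 rad/s, so T = P/ω = 305×10³ / 106.8 = 2855 N·m.
J = πd⁴/32 = π(0.0514)⁴/32 = 6.853×10^-7 m⁴.
Shear stress varies linearly with radius: τ = T·r/J = 2855 × 0.0157 / 6.853×10^-7 = 6.542×10^7 Pa.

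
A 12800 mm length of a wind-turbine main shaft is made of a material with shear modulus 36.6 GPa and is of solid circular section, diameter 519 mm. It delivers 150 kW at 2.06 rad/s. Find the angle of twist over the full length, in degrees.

0.205°

ω = 2.06 rad/s, so T = P/ω = 150×10³ / 2.060 = 72820 N·m.
J = πd⁴/32 = π(0.519)⁴/32 = 7.123×10^-3 m⁴.
θ = T·L/(G·J) = 72820 × 12.8 / (36.6×10⁹ × 7.123×10^-3) = 3.575×10^-3 rad.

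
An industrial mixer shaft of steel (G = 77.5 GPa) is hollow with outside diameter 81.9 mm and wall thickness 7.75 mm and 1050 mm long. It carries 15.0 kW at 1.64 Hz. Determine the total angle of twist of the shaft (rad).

ω = 2π·1.64 = 10.30 rad/s, so T = P/ω = 15.0×10³ / 10.30 = 1456 N·m.
J = π(d_o⁴ − d_i⁴)/32 = π(0.0819⁴ − 0.0664⁴)/32 = 2.509×10^-6 m⁴.
θ = T·L/(G·J) = 1456 × 1.05 / (77.5×10⁹ × 2.509×10^-6) = 7.862×10^-3 rad.

0.00786 rad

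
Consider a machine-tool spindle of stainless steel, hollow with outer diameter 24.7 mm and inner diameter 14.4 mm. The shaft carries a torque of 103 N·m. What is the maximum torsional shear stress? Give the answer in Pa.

3.94e7 Pa

J = π(d_o⁴ − d_i⁴)/32 = π(0.0247⁴ − 0.0144⁴)/32 = 3.232×10^-8 m⁴.
τ_max = T·r/J = 103.0 × 0.0123 / 3.232×10^-8 = 3.936×10^7 Pa.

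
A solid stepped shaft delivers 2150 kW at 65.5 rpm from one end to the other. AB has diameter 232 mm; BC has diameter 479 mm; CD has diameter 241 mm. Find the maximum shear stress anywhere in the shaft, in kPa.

ω = 2π·65.5/60 = 6.859 rad/s, so T = P/ω = 2150×10³ / 6.859 = 313500 N·m.
Under the same torque, τ_max = 16T/(πd³) is largest where d is smallest — segment AB (d = 232 mm).
τ_max = 16·313500/(π·(0.232)³) = 1.278×10^8 Pa.

128000 kPa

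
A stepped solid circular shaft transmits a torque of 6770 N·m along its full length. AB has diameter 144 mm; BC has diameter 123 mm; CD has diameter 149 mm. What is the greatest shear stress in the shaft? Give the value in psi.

Under the same torque, τ_max = 16T/(πd³) is largest where d is smallest — segment BC (d = 123 mm).
τ_max = 16·6770/(π·(0.123)³) = 1.853×10^7 Pa.

2690 psi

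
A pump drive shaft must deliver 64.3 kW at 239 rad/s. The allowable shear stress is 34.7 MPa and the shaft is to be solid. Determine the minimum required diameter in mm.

ω = 239 rad/s, so T = P/ω = 64.3×10³ / 239.0 = 269.0 N·m.
For a solid shaft τ_max = 16T/(πd³), so d = (16T/(π τ_allow))^(1/3) = (16·269.0/(π·3.47×10^7))^(1/3) = 0.03405 m.

34.1 mm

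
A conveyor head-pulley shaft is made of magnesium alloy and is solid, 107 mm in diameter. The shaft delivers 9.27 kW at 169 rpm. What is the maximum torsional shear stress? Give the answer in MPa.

ω = 2π·169/60 = 17.70 rad/s, so T = P/ω = 9.27×10³ / 17.70 = 523.8 N·m.
J = πd⁴/32 = π(0.107)⁴/32 = 1.287×10^-5 m⁴.
τ_max = T·r/J = 523.8 × 0.0535 / 1.287×10^-5 = 2.178×10^6 Pa.

2.18 MPa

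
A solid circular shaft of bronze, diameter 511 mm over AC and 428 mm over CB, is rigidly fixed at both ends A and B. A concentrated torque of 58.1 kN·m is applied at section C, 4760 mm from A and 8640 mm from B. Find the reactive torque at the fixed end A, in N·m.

45700 N·m

Compatibility: T_A·a/J_AC = T_B·b/J_CB with T_A + T_B = T₀.
J_AC = 6.69×10^-3 m⁴, J_CB = 3.29×10^-3 m⁴, so T_A = T₀·(J_AC/a)/((J_AC/a)+(J_CB/b)) = 45710 N·m, T_B = 12390 N·m.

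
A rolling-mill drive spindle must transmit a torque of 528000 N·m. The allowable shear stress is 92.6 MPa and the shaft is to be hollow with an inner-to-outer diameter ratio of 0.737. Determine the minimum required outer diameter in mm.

For a hollow shaft with d_i/d_o = 0.737: τ_max = 16T/(π d_o³ (1−k⁴)), so d_o = [16T/(π τ_allow (1−k⁴))]^(1/3) = [16·528000/(π·9.26×10^7·0.7050)]^(1/3) = 0.3454 m.

345 mm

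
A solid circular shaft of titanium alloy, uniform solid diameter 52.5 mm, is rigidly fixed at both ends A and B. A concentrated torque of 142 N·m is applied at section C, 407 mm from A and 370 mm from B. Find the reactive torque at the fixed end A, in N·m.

With uniform GJ and both ends fixed, compatibility θ_AC = θ_CB gives T_A·a = T_B·b, together with T_A + T_B = T₀.
T_A = T₀·b/(a+b) = 142.0·370/777.0 = 67.62 N·m; T_B = 74.38 N·m.

67.6 N·m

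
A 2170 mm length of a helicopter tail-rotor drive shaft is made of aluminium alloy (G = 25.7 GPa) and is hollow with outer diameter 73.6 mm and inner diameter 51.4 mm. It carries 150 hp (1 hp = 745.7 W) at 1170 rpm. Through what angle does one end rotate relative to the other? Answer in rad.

ω = 2π·1170/60 = 122.5 rad/s, so T = P/ω = 150×745.7 / 122.5 = 912.9 N·m.
J = π(d_o⁴ − d_i⁴)/32 = π(0.0736⁴ − 0.0514⁴)/32 = 2.196×10^-6 m⁴.
θ = T·L/(G·J) = 912.9 × 2.17 / (25.7×10⁹ × 2.196×10^-6) = 0.03511 rad.

0.0351 rad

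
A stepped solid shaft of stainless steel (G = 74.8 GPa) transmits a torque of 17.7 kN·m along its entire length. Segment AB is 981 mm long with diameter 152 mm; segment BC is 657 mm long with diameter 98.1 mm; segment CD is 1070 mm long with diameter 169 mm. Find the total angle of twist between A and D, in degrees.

1.41°

J_AB = π(0.152)⁴/32 = 5.24×10^-5 m⁴; J_BC = π(0.0981)⁴/32 = 9.09×10^-6 m⁴; J_CD = π(0.169)⁴/32 = 8.01×10^-5 m⁴.
θ = (T/G)·Σ L_i/J_i = (17700/74.8×10⁹)·(0.981/5.24×10^-5 + 0.657/9.09×10^-6 + 1.07/8.01×10^-5) = 0.02469 rad.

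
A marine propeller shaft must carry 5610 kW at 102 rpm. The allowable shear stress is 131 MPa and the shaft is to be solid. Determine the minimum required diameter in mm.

ω = 2π·102/60 = 10.68 rad/s, so T = P/ω = 5610×10³ / 10.68 = 525200 N·m.
For a solid shaft τ_max = 16T/(πd³), so d = (16T/(π τ_allow))^(1/3) = (16·525200/(π·1.31×10^8))^(1/3) = 0.2733 m.

273 mm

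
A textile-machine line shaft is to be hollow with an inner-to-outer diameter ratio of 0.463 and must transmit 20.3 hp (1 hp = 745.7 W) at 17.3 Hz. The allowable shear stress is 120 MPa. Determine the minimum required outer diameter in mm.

18.4 mm

ω = 2π·17.3 = 108.7 rad/s, so T = P/ω = 20.3×745.7 / 108.7 = 139.3 N·m.
For a hollow shaft with d_i/d_o = 0.463: τ_max = 16T/(π d_o³ (1−k⁴)), so d_o = [16T/(π τ_allow (1−k⁴))]^(1/3) = [16·139.3/(π·1.20×10^8·0.9540)]^(1/3) = 0.01837 m.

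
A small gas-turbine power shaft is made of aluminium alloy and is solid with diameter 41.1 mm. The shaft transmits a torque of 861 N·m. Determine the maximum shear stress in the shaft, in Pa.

6.32e7 Pa

J = πd⁴/32 = π(0.0411)⁴/32 = 2.801×10^-7 m⁴.
τ_max = T·r/J = 861.0 × 0.0206 / 2.801×10^-7 = 6.316×10^7 Pa.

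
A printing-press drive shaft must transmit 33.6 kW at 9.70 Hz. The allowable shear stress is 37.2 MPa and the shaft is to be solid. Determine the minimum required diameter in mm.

ω = 2π·9.70 = 60.95 rad/s, so T = P/ω = 33.6×10³ / 60.95 = 551.3 N·m.
For a solid shaft τ_max = 16T/(πd³), so d = (16T/(π τ_allow))^(1/3) = (16·551.3/(π·3.72×10^7))^(1/3) = 0.04226 m.

42.3 mm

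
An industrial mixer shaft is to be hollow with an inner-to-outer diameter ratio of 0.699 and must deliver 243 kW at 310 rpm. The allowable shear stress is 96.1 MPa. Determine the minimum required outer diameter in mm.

ω = 2π·310/60 = 32.46 rad/s, so T = P/ω = 243×10³ / 32.46 = 7485 N·m.
For a hollow shaft with d_i/d_o = 0.699: τ_max = 16T/(π d_o³ (1−k⁴)), so d_o = [16T/(π τ_allow (1−k⁴))]^(1/3) = [16·7485/(π·9.61×10^7·0.7613)]^(1/3) = 0.08047 m.

80.5 mm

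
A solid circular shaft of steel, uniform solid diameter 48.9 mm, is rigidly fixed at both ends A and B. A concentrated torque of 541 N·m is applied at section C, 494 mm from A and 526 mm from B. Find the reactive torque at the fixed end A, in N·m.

279 N·m

With uniform GJ and both ends fixed, compatibility θ_AC = θ_CB gives T_A·a = T_B·b, together with T_A + T_B = T₀.
T_A = T₀·b/(a+b) = 541.0·526/1020 = 279.0 N·m; T_B = 262.0 N·m.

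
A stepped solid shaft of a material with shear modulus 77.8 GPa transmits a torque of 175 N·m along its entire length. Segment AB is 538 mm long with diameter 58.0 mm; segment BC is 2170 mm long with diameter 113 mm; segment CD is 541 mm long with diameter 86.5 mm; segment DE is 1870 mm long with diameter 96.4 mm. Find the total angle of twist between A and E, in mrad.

2.11 mrad

J_AB = π(0.0580)⁴/32 = 1.11×10^-6 m⁴; J_BC = π(0.113)⁴/32 = 1.60×10^-5 m⁴; J_CD = π(0.0865)⁴/32 = 5.50×10^-6 m⁴; J_DE = π(0.0964)⁴/32 = 8.48×10^-6 m⁴.
θ = (T/G)·Σ L_i/J_i = (175.0/77.8×10⁹)·(0.538/1.11×10^-6 + 2.17/1.60×10^-5 + 0.541/5.50×10^-6 + 1.87/8.48×10^-6) = 2.112×10^-3 rad.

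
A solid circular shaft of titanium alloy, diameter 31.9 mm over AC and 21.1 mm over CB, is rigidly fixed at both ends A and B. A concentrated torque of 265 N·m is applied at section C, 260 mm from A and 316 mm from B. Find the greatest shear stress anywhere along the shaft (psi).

Compatibility: T_A·a/J_AC = T_B·b/J_CB with T_A + T_B = T₀.
J_AC = 1.02×10^-7 m⁴, J_CB = 1.95×10^-8 m⁴, so T_A = T₀·(J_AC/a)/((J_AC/a)+(J_CB/b)) = 228.9 N·m, T_B = 36.06 N·m.
τ in each portion: τ_AC = 3.59×10^7 Pa, τ_CB = 1.95×10^7 Pa; maximum is in AC.
τ_max = T_AC·r/J = 228.9·0.0159/1.02×10^-7 = 3.592×10^7 Pa.

5210 psi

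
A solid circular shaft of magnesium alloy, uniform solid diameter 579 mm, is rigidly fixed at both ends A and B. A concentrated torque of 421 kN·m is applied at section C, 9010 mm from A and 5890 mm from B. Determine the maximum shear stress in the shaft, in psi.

With uniform GJ and both ends fixed, compatibility θ_AC = θ_CB gives T_A·a = T_B·b, together with T_A + T_B = T₀.
T_A = T₀·b/(a+b) = 421000·5890/14900 = 166400 N·m; T_B = 254600 N·m.
τ in each portion: τ_AC = 4.37×10^6 Pa, τ_CB = 6.68×10^6 Pa; maximum is in CB.
τ_max = T_CB·r/J = 254600·0.289/0.0110 = 6.680×10^6 Pa.

969 psi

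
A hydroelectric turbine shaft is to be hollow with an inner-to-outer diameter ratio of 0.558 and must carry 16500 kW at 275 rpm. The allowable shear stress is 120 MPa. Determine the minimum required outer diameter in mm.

ω = 2π·275/60 = 28.80 rad/s, so T = P/ω = 16500×10³ / 28.80 = 573000 N·m.
For a hollow shaft with d_i/d_o = 0.558: τ_max = 16T/(π d_o³ (1−k⁴)), so d_o = [16T/(π τ_allow (1−k⁴))]^(1/3) = [16·573000/(π·1.20×10^8·0.9031)]^(1/3) = 0.2997 m.

300 mm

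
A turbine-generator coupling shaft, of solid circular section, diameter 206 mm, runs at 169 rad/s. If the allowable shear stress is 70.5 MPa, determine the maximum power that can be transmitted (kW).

20500 kW

J = πd⁴/32 = π(0.206)⁴/32 = 1.768×10^-4 m⁴.
T_max = τ_allow·J/r = 7.05×10^7 × 1.768×10^-4 / 0.103 = 121000 N·m.
ω = 169 rad/s, so P_max = T_max·ω = 2.045×10^7 W.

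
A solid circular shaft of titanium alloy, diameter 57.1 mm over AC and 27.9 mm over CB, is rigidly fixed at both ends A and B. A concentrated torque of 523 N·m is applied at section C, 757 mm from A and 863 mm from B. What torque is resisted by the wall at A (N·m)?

Compatibility: T_A·a/J_AC = T_B·b/J_CB with T_A + T_B = T₀.
J_AC = 1.04×10^-6 m⁴, J_CB = 5.95×10^-8 m⁴, so T_A = T₀·(J_AC/a)/((J_AC/a)+(J_CB/b)) = 498.1 N·m, T_B = 24.90 N·m.

498 N·m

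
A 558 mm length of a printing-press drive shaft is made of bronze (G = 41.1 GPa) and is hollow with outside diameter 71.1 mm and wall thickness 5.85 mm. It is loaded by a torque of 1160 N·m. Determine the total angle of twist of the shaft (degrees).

0.701°

J = π(d_o⁴ − d_i⁴)/32 = π(0.0711⁴ − 0.0594⁴)/32 = 1.287×10^-6 m⁴.
θ = T·L/(G·J) = 1160 × 0.558 / (41.1×10⁹ × 1.287×10^-6) = 0.01224 rad.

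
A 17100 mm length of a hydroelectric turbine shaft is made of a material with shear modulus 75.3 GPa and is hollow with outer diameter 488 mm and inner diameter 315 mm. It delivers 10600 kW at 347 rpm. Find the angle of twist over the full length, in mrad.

14.4 mrad

ω = 2π·347/60 = 36.34 rad/s, so T = P/ω = 10600×10³ / 36.34 = 291700 N·m.
J = π(d_o⁴ − d_i⁴)/32 = π(0.488⁴ − 0.315⁴)/32 = 4.601×10^-3 m⁴.
θ = T·L/(G·J) = 291700 × 17.1 / (75.3×10⁹ × 4.601×10^-3) = 0.01440 rad.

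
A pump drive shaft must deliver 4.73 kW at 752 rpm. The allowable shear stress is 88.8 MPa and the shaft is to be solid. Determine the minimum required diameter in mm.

15.1 mm

ω = 2π·752/60 = 78.75 rad/s, so T = P/ω = 4.73×10³ / 78.75 = 60.06 N·m.
For a solid shaft τ_max = 16T/(πd³), so d = (16T/(π τ_allow))^(1/3) = (16·60.06/(π·8.88×10^7))^(1/3) = 0.01510 m.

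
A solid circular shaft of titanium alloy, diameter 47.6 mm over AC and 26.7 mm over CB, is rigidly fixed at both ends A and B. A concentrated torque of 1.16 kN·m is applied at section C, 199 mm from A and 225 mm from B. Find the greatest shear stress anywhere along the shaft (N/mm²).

50.4 N/mm²

Compatibility: T_A·a/J_AC = T_B·b/J_CB with T_A + T_B = T₀.
J_AC = 5.04×10^-7 m⁴, J_CB = 4.99×10^-8 m⁴, so T_A = T₀·(J_AC/a)/((J_AC/a)+(J_CB/b)) = 1067 N·m, T_B = 93.39 N·m.
τ in each portion: τ_AC = 5.04×10^7 Pa, τ_CB = 2.50×10^7 Pa; maximum is in AC.
τ_max = T_AC·r/J = 1067·0.0238/5.04×10^-7 = 5.037×10^7 Pa.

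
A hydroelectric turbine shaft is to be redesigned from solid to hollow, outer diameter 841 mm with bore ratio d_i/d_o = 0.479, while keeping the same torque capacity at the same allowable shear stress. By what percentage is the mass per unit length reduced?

Equal τ_max and T ⇒ the solid shaft needs d_s³ = d_o³(1−k⁴), so d_s = 841·(1−0.479⁴)^(1/3) = 826.0 mm.
Area ratio A_h/A_s = d_o²(1−k²)/d_s² = (1−k²)/(1−k⁴)^(2/3) = 0.7988.
Mass saving = 1 − 0.7988 = 20.1 %.

20.1 %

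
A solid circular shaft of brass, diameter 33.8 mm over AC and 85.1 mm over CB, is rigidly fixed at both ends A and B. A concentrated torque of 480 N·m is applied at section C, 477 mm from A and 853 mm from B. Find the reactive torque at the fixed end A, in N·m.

Compatibility: T_A·a/J_AC = T_B·b/J_CB with T_A + T_B = T₀.
J_AC = 1.28×10^-7 m⁴, J_CB = 5.15×10^-6 m⁴, so T_A = T₀·(J_AC/a)/((J_AC/a)+(J_CB/b)) = 20.45 N·m, T_B = 459.5 N·m.

20.5 N·m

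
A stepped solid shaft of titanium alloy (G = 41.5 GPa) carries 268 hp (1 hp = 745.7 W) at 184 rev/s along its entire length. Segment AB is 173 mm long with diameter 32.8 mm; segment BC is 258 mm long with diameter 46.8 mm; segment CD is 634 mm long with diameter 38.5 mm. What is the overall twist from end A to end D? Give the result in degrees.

ω = 2π·184 = 1156 rad/s, so T = P/ω = 268×745.7 / 1156 = 172.9 N·m.
J_AB = π(0.0328)⁴/32 = 1.14×10^-7 m⁴; J_BC = π(0.0468)⁴/32 = 4.71×10^-7 m⁴; J_CD = π(0.0385)⁴/32 = 2.16×10^-7 m⁴.
θ = (T/G)·Σ L_i/J_i = (172.9/41.5×10⁹)·(0.173/1.14×10^-7 + 0.258/4.71×10^-7 + 0.634/2.16×10^-7) = 0.02087 rad.

1.20°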